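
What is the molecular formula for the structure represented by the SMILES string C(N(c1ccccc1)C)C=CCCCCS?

C14H21NS

Heavy atoms from the SMILES: 14 C, 1 N, 1 S.
Implicit hydrogens by atom environment:
  5 × C: 2 H each → 10
  5 × C (aromatic): 1 H each → 5
  2 × C: 1 H each → 2
  1 × C: 3 H
  1 × C (aromatic): no H
  1 × N: no H
  1 × S: 1 H
  Total hydrogens = 21.
Molecular formula: C14H21NS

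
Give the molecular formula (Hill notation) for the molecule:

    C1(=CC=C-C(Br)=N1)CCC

Heavy atoms from the SMILES: 1 Br, 8 C, 1 N.
Implicit hydrogens by atom environment:
  3 × C (aromatic): 1 H each → 3
  2 × C: 2 H each → 4
  2 × C (aromatic): no H
  1 × Br: no H
  1 × C: 3 H
  1 × N (aromatic): no H
  Total hydrogens = 10.
Molecular formula: C8H10BrN

C8H10BrN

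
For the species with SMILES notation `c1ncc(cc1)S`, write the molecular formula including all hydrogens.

Heavy atoms from the SMILES: 5 C, 1 N, 1 S.
Implicit hydrogens by atom environment:
  4 × C (aromatic): 1 H each → 4
  1 × C (aromatic): no H
  1 × N (aromatic): no H
  1 × S: 1 H
  Total hydrogens = 5.
Molecular formula: C5H5NS

C5H5NS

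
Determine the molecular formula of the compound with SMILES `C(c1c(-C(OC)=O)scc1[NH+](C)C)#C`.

Heavy atoms from the SMILES: 10 C, 1 N, 2 O, 1 S.
Implicit hydrogens by atom environment:
  3 × C: 3 H each → 9
  3 × C (aromatic): no H
  2 × C: no H
  2 × O: no H
  1 × C (aromatic): 1 H
  1 × C: 1 H
  1 × N (charge +1): 1 H
  1 × S (aromatic): no H
  Total hydrogens = 12.
Net charge +1.
Molecular formula: C10H12NO2S+

C10H12NO2S+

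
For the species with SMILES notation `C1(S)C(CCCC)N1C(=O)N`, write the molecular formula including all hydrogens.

C7H14N2OS

Heavy atoms from the SMILES: 7 C, 2 N, 1 O, 1 S.
Implicit hydrogens by atom environment:
  3 × C: 2 H each → 6
  2 × C: 1 H each → 2
  1 × C: 3 H
  1 × C: no H
  1 × N: 2 H
  1 × N: no H
  1 × O: no H
  1 × S: 1 H
  Total hydrogens = 14.
Molecular formula: C7H14N2OS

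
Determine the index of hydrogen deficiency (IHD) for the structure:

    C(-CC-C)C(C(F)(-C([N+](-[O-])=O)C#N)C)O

3

Molecular formula from the SMILES: C9H15FN2O3.
DoU = (2C + 2 + N − H − X)/2 = (2·9 + 2 + 2 − 15 − 1)/2 = 6/2 = 3.
(Structurally: 0 ring(s) + 3 π bond(s) = 3.)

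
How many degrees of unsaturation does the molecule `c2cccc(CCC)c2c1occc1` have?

7

Molecular formula from the SMILES: C13H14O.
DoU = (2C + 2 + N − H − X)/2 = (2·13 + 2 + 0 − 14 − 0)/2 = 14/2 = 7.
(Structurally: 2 ring(s) + 5 π bond(s) = 7.)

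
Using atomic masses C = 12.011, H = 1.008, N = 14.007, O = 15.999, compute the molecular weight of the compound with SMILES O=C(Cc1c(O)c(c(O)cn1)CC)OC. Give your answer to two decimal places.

Molecular formula: C10H13NO4.
M = 10×12.011 + 13×1.008 + 1×14.007 + 4×15.999 = 211.22 g/mol.

211.22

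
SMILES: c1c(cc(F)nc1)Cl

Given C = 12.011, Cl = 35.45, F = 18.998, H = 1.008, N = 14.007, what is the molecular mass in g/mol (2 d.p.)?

Molecular formula: C5H3ClFN.
M = 5×12.011 + 1×35.45 + 1×18.998 + 3×1.008 + 1×14.007 = 131.53 g/mol.

131.53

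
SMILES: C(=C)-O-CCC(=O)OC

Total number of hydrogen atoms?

Hydrogens are implicit in SMILES; fill each atom to its normal valence:
  3 × C: 2 H each → 6
  3 × O: no H
  1 × C: 3 H
  1 × C: 1 H
  1 × C: no H
  Total hydrogens = 10.

10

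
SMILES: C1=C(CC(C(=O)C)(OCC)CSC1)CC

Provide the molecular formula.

C12H20O2S

Heavy atoms from the SMILES: 12 C, 2 O, 1 S.
Implicit hydrogens by atom environment:
  5 × C: 2 H each → 10
  3 × C: 3 H each → 9
  3 × C: no H
  2 × O: no H
  1 × C: 1 H
  1 × S: no H
  Total hydrogens = 20.
Molecular formula: C12H20O2S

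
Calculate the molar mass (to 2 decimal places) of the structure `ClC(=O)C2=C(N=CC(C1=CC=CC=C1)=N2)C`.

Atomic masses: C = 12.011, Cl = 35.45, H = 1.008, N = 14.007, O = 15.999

Molecular formula: C12H9ClN2O.
M = 12×12.011 + 1×35.45 + 9×1.008 + 2×14.007 + 1×15.999 = 232.67 g/mol.

232.67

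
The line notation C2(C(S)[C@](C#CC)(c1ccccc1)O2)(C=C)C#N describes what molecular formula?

C15H13NOS

Heavy atoms from the SMILES: 15 C, 1 N, 1 O, 1 S.
Implicit hydrogens by atom environment:
  5 × C (aromatic): 1 H each → 5
  5 × C: no H
  2 × C: 1 H each → 2
  1 × C: 3 H
  1 × C: 2 H
  1 × C (aromatic): no H
  1 × N: no H
  1 × O: no H
  1 × S: 1 H
  Total hydrogens = 13.
Molecular formula: C15H13NOS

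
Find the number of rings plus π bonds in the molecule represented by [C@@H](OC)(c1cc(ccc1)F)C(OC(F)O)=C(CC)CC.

Molecular formula from the SMILES: C15H20F2O3.
DoU = (2C + 2 + N − H − X)/2 = (2·15 + 2 + 0 − 20 − 2)/2 = 10/2 = 5.
(Structurally: 1 ring(s) + 4 π bond(s) = 5.)

5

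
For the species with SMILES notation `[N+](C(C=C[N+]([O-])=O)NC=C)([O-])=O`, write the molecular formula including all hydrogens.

Heavy atoms from the SMILES: 5 C, 3 N, 4 O.
Implicit hydrogens by atom environment:
  4 × C: 1 H each → 4
  2 × N (charge +1): no H
  2 × O: no H
  2 × O (charge -1): no H
  1 × C: 2 H
  1 × N: 1 H
  Total hydrogens = 7.
Molecular formula: C5H7N3O4

C5H7N3O4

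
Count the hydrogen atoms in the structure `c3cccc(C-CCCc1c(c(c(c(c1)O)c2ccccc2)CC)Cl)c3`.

25

Hydrogens are implicit in SMILES; fill each atom to its normal valence:
  11 × C (aromatic): 1 H each → 11
  7 × C (aromatic): no H
  5 × C: 2 H each → 10
  1 × C: 3 H
  1 × Cl: no H
  1 × O: 1 H
  Total hydrogens = 25.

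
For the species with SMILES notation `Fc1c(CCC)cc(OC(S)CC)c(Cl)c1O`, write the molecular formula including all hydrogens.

Heavy atoms from the SMILES: 12 C, 1 Cl, 1 F, 2 O, 1 S.
Implicit hydrogens by atom environment:
  5 × C (aromatic): no H
  3 × C: 2 H each → 6
  2 × C: 3 H each → 6
  1 × C (aromatic): 1 H
  1 × C: 1 H
  1 × Cl: no H
  1 × F: no H
  1 × O: 1 H
  1 × O: no H
  1 × S: 1 H
  Total hydrogens = 16.
Molecular formula: C12H16ClFO2S

C12H16ClFO2S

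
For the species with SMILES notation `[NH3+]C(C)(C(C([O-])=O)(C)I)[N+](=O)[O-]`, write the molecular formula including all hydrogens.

Heavy atoms from the SMILES: 5 C, 1 I, 2 N, 4 O.
Implicit hydrogens by atom environment:
  3 × C: no H
  2 × C: 3 H each → 6
  2 × O: no H
  2 × O (charge -1): no H
  1 × I: no H
  1 × N (charge +1): 3 H
  1 × N (charge +1): no H
  Total hydrogens = 9.
Molecular formula: C5H9IN2O4

C5H9IN2O4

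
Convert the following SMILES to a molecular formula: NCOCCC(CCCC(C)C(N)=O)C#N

C11H21N3O2

Heavy atoms from the SMILES: 11 C, 3 N, 2 O.
Implicit hydrogens by atom environment:
  6 × C: 2 H each → 12
  2 × C: 1 H each → 2
  2 × C: no H
  2 × N: 2 H each → 4
  2 × O: no H
  1 × C: 3 H
  1 × N: no H
  Total hydrogens = 21.
Molecular formula: C11H21N3O2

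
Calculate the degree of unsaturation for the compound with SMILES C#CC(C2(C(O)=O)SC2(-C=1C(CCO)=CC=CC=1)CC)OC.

8

Molecular formula from the SMILES: C17H20O4S.
DoU = (2C + 2 + N − H − X)/2 = (2·17 + 2 + 0 − 20 − 0)/2 = 16/2 = 8.
(Structurally: 2 ring(s) + 6 π bond(s) = 8.)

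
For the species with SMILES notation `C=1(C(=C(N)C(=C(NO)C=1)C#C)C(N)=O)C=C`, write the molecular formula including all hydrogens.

Heavy atoms from the SMILES: 11 C, 3 N, 2 O.
Implicit hydrogens by atom environment:
  5 × C (aromatic): no H
  2 × C: 1 H each → 2
  2 × C: no H
  2 × N: 2 H each → 4
  1 × C: 2 H
  1 × C (aromatic): 1 H
  1 × N: 1 H
  1 × O: 1 H
  1 × O: no H
  Total hydrogens = 11.
Molecular formula: C11H11N3O2

C11H11N3O2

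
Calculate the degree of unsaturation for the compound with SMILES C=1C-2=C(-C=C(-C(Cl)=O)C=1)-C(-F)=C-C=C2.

8

Molecular formula from the SMILES: C11H6ClFO.
DoU = (2C + 2 + N − H − X)/2 = (2·11 + 2 + 0 − 6 − 2)/2 = 16/2 = 8.
(Structurally: 2 ring(s) + 6 π bond(s) = 8.)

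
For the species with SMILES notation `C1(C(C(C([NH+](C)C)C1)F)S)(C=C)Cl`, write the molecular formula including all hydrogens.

Heavy atoms from the SMILES: 9 C, 1 Cl, 1 F, 1 N, 1 S.
Implicit hydrogens by atom environment:
  4 × C: 1 H each → 4
  2 × C: 3 H each → 6
  2 × C: 2 H each → 4
  1 × C: no H
  1 × Cl: no H
  1 × F: no H
  1 × N (charge +1): 1 H
  1 × S: 1 H
  Total hydrogens = 16.
Net charge +1.
Molecular formula: C9H16ClFNS+

C9H16ClFNS+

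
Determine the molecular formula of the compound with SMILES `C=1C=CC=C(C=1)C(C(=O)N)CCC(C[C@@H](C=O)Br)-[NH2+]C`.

C15H22BrN2O2+

Heavy atoms from the SMILES: 1 Br, 15 C, 2 N, 2 O.
Implicit hydrogens by atom environment:
  5 × C (aromatic): 1 H each → 5
  4 × C: 1 H each → 4
  3 × C: 2 H each → 6
  2 × O: no H
  1 × Br: no H
  1 × C: 3 H
  1 × C: no H
  1 × C (aromatic): no H
  1 × N (charge +1): 2 H
  1 × N: 2 H
  Total hydrogens = 22.
Net charge +1.
Molecular formula: C15H22BrN2O2+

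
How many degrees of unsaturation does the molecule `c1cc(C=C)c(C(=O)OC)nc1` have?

6

Molecular formula from the SMILES: C9H9NO2.
DoU = (2C + 2 + N − H − X)/2 = (2·9 + 2 + 1 − 9 − 0)/2 = 12/2 = 6.
(Structurally: 1 ring(s) + 5 π bond(s) = 6.)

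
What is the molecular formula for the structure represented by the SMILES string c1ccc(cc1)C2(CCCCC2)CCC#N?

Heavy atoms from the SMILES: 15 C, 1 N.
Implicit hydrogens by atom environment:
  7 × C: 2 H each → 14
  5 × C (aromatic): 1 H each → 5
  2 × C: no H
  1 × C (aromatic): no H
  1 × N: no H
  Total hydrogens = 19.
Molecular formula: C15H19N

C15H19N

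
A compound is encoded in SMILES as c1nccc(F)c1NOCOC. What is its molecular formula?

Heavy atoms from the SMILES: 7 C, 1 F, 2 N, 2 O.
Implicit hydrogens by atom environment:
  3 × C (aromatic): 1 H each → 3
  2 × C (aromatic): no H
  2 × O: no H
  1 × C: 3 H
  1 × C: 2 H
  1 × F: no H
  1 × N: 1 H
  1 × N (aromatic): no H
  Total hydrogens = 9.
Molecular formula: C7H9FN2O2

C7H9FN2O2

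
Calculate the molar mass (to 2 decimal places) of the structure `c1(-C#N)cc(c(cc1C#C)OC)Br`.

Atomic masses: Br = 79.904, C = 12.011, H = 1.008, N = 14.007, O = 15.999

236.07

Molecular formula: C10H6BrNO.
M = 1×79.904 + 10×12.011 + 6×1.008 + 1×14.007 + 1×15.999 = 236.07 g/mol.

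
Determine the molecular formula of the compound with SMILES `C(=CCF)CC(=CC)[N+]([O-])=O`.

Heavy atoms from the SMILES: 7 C, 1 F, 1 N, 2 O.
Implicit hydrogens by atom environment:
  3 × C: 1 H each → 3
  2 × C: 2 H each → 4
  1 × C: 3 H
  1 × C: no H
  1 × F: no H
  1 × N (charge +1): no H
  1 × O: no H
  1 × O (charge -1): no H
  Total hydrogens = 10.
Molecular formula: C7H10FNO2

C7H10FNO2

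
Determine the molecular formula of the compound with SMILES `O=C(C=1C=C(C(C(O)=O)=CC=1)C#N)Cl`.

Heavy atoms from the SMILES: 9 C, 1 Cl, 1 N, 3 O.
Implicit hydrogens by atom environment:
  3 × C (aromatic): 1 H each → 3
  3 × C (aromatic): no H
  3 × C: no H
  2 × O: no H
  1 × Cl: no H
  1 × N: no H
  1 × O: 1 H
  Total hydrogens = 4.
Molecular formula: C9H4ClNO3

C9H4ClNO3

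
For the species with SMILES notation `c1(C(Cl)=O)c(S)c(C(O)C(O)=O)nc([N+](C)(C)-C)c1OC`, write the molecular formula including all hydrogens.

Heavy atoms from the SMILES: 12 C, 1 Cl, 2 N, 5 O, 1 S.
Implicit hydrogens by atom environment:
  5 × C (aromatic): no H
  4 × C: 3 H each → 12
  3 × O: no H
  2 × C: no H
  2 × O: 1 H each → 2
  1 × C: 1 H
  1 × Cl: no H
  1 × N (aromatic): no H
  1 × N (charge +1): no H
  1 × S: 1 H
  Total hydrogens = 16.
Net charge +1.
Molecular formula: C12H16ClN2O5S+

C12H16ClN2O5S+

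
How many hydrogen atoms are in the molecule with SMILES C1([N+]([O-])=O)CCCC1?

9

Hydrogens are implicit in SMILES; fill each atom to its normal valence:
  4 × C: 2 H each → 8
  1 × C: 1 H
  1 × N (charge +1): no H
  1 × O: no H
  1 × O (charge -1): no H
  Total hydrogens = 9.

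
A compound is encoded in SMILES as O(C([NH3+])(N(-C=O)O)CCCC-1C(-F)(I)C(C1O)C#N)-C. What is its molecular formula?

C11H18FIN3O4+

Heavy atoms from the SMILES: 11 C, 1 F, 1 I, 3 N, 4 O.
Implicit hydrogens by atom environment:
  4 × C: 1 H each → 4
  3 × C: 2 H each → 6
  3 × C: no H
  2 × N: no H
  2 × O: 1 H each → 2
  2 × O: no H
  1 × C: 3 H
  1 × F: no H
  1 × I: no H
  1 × N (charge +1): 3 H
  Total hydrogens = 18.
Net charge +1.
Molecular formula: C11H18FIN3O4+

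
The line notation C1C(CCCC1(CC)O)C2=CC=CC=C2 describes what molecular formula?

C14H20O

Heavy atoms from the SMILES: 14 C, 1 O.
Implicit hydrogens by atom environment:
  5 × C: 2 H each → 10
  5 × C (aromatic): 1 H each → 5
  1 × C: 3 H
  1 × C: 1 H
  1 × C: no H
  1 × C (aromatic): no H
  1 × O: 1 H
  Total hydrogens = 20.
Molecular formula: C14H20O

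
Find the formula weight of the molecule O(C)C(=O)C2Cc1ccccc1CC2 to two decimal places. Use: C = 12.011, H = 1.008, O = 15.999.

190.24

Molecular formula: C12H14O2.
M = 12×12.011 + 14×1.008 + 2×15.999 = 190.24 g/mol.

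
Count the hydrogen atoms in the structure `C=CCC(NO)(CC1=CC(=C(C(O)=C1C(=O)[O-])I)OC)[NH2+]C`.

19

Hydrogens are implicit in SMILES; fill each atom to its normal valence:
  5 × C (aromatic): no H
  3 × C: 2 H each → 6
  2 × C: 3 H each → 6
  2 × C: no H
  2 × O: 1 H each → 2
  2 × O: no H
  1 × C (aromatic): 1 H
  1 × C: 1 H
  1 × I: no H
  1 × N (charge +1): 2 H
  1 × N: 1 H
  1 × O (charge -1): no H
  Total hydrogens = 19.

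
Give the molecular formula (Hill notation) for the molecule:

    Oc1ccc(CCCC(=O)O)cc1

C10H12O3

Heavy atoms from the SMILES: 10 C, 3 O.
Implicit hydrogens by atom environment:
  4 × C (aromatic): 1 H each → 4
  3 × C: 2 H each → 6
  2 × C (aromatic): no H
  2 × O: 1 H each → 2
  1 × C: no H
  1 × O: no H
  Total hydrogens = 12.
Molecular formula: C10H12O3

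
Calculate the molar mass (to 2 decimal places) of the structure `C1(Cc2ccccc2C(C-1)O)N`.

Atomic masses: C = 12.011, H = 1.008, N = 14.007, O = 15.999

Molecular formula: C10H13NO.
M = 10×12.011 + 13×1.008 + 1×14.007 + 1×15.999 = 163.22 g/mol.

163.22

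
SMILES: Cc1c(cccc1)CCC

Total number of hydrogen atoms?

14

Hydrogens are implicit in SMILES; fill each atom to its normal valence:
  4 × C (aromatic): 1 H each → 4
  2 × C: 3 H each → 6
  2 × C: 2 H each → 4
  2 × C (aromatic): no H
  Total hydrogens = 14.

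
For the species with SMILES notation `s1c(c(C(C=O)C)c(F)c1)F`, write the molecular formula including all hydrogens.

C7H6F2OS

Heavy atoms from the SMILES: 7 C, 2 F, 1 O, 1 S.
Implicit hydrogens by atom environment:
  3 × C (aromatic): no H
  2 × C: 1 H each → 2
  2 × F: no H
  1 × C: 3 H
  1 × C (aromatic): 1 H
  1 × O: no H
  1 × S (aromatic): no H
  Total hydrogens = 6.
Molecular formula: C7H6F2OS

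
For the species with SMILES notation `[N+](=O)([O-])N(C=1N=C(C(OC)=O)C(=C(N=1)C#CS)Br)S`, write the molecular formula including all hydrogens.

C8H5BrN4O4S2

Heavy atoms from the SMILES: 1 Br, 8 C, 4 N, 4 O, 2 S.
Implicit hydrogens by atom environment:
  4 × C (aromatic): no H
  3 × C: no H
  3 × O: no H
  2 × N (aromatic): no H
  2 × S: 1 H each → 2
  1 × Br: no H
  1 × C: 3 H
  1 × N: no H
  1 × N (charge +1): no H
  1 × O (charge -1): no H
  Total hydrogens = 5.
Molecular formula: C8H5BrN4O4S2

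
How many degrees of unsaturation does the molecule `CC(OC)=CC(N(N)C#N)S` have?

3

Molecular formula from the SMILES: C6H11N3OS.
DoU = (2C + 2 + N − H − X)/2 = (2·6 + 2 + 3 − 11 − 0)/2 = 6/2 = 3.
(Structurally: 0 ring(s) + 3 π bond(s) = 3.)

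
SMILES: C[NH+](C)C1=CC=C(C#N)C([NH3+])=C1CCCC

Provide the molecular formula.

[C13H21N3]2+

Heavy atoms from the SMILES: 13 C, 3 N.
Implicit hydrogens by atom environment:
  4 × C (aromatic): no H
  3 × C: 3 H each → 9
  3 × C: 2 H each → 6
  2 × C (aromatic): 1 H each → 2
  1 × C: no H
  1 × N (charge +1): 3 H
  1 × N (charge +1): 1 H
  1 × N: no H
  Total hydrogens = 21.
Net charge +2.
Molecular formula: [C13H21N3]2+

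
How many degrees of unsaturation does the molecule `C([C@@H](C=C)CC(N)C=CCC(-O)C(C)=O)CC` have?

3

Molecular formula from the SMILES: C14H25NO2.
DoU = (2C + 2 + N − H − X)/2 = (2·14 + 2 + 1 − 25 − 0)/2 = 6/2 = 3.
(Structurally: 0 ring(s) + 3 π bond(s) = 3.)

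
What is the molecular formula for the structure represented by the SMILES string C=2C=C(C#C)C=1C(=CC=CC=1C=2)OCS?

Heavy atoms from the SMILES: 13 C, 1 O, 1 S.
Implicit hydrogens by atom environment:
  6 × C (aromatic): 1 H each → 6
  4 × C (aromatic): no H
  1 × C: 2 H
  1 × C: 1 H
  1 × C: no H
  1 × O: no H
  1 × S: 1 H
  Total hydrogens = 10.
Molecular formula: C13H10OS

C13H10OS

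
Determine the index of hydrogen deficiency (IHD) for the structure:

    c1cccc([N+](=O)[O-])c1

Molecular formula from the SMILES: C6H5NO2.
DoU = (2C + 2 + N − H − X)/2 = (2·6 + 2 + 1 − 5 − 0)/2 = 10/2 = 5.
(Structurally: 1 ring(s) + 4 π bond(s) = 5.)

5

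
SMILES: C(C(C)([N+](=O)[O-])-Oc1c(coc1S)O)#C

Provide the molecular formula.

Heavy atoms from the SMILES: 8 C, 1 N, 5 O, 1 S.
Implicit hydrogens by atom environment:
  3 × C (aromatic): no H
  2 × C: no H
  2 × O: no H
  1 × C: 3 H
  1 × C (aromatic): 1 H
  1 × C: 1 H
  1 × N (charge +1): no H
  1 × O: 1 H
  1 × O (aromatic): no H
  1 × O (charge -1): no H
  1 × S: 1 H
  Total hydrogens = 7.
Molecular formula: C8H7NO5S

C8H7NO5S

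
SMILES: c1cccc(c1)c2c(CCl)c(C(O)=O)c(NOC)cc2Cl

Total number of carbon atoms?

15

The symbol for carbon appears 15 times in the SMILES. Lowercase c denotes aromatic carbon and counts toward C.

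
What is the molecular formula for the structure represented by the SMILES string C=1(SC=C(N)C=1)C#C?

Heavy atoms from the SMILES: 6 C, 1 N, 1 S.
Implicit hydrogens by atom environment:
  2 × C (aromatic): 1 H each → 2
  2 × C (aromatic): no H
  1 × C: 1 H
  1 × C: no H
  1 × N: 2 H
  1 × S (aromatic): no H
  Total hydrogens = 5.
Molecular formula: C6H5NS

C6H5NS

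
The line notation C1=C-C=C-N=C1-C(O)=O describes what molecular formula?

C6H5NO2

Heavy atoms from the SMILES: 6 C, 1 N, 2 O.
Implicit hydrogens by atom environment:
  4 × C (aromatic): 1 H each → 4
  1 × C (aromatic): no H
  1 × C: no H
  1 × N (aromatic): no H
  1 × O: 1 H
  1 × O: no H
  Total hydrogens = 5.
Molecular formula: C6H5NO2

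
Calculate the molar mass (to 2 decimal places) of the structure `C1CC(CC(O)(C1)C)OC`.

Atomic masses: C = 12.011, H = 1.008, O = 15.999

144.21

Molecular formula: C8H16O2.
M = 8×12.011 + 16×1.008 + 2×15.999 = 144.21 g/mol.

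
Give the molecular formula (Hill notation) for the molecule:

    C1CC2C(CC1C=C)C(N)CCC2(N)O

Heavy atoms from the SMILES: 12 C, 2 N, 1 O.
Implicit hydrogens by atom environment:
  6 × C: 2 H each → 12
  5 × C: 1 H each → 5
  2 × N: 2 H each → 4
  1 × C: no H
  1 × O: 1 H
  Total hydrogens = 22.
Molecular formula: C12H22N2O

C12H22N2O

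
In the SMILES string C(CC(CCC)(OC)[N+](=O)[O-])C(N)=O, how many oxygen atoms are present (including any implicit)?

4

The symbol for oxygen appears 4 times in the SMILES.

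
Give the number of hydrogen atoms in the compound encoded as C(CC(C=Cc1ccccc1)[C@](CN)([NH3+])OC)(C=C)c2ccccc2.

Hydrogens are implicit in SMILES; fill each atom to its normal valence:
  10 × C (aromatic): 1 H each → 10
  5 × C: 1 H each → 5
  3 × C: 2 H each → 6
  2 × C (aromatic): no H
  1 × C: 3 H
  1 × C: no H
  1 × N (charge +1): 3 H
  1 × N: 2 H
  1 × O: no H
  Total hydrogens = 29.

29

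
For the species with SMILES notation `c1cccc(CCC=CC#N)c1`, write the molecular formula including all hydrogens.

C11H11N

Heavy atoms from the SMILES: 11 C, 1 N.
Implicit hydrogens by atom environment:
  5 × C (aromatic): 1 H each → 5
  2 × C: 2 H each → 4
  2 × C: 1 H each → 2
  1 × C: no H
  1 × C (aromatic): no H
  1 × N: no H
  Total hydrogens = 11.
Molecular formula: C11H11N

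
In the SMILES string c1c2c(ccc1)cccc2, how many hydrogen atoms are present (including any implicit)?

8

Hydrogens are implicit in SMILES; fill each atom to its normal valence:
  8 × C (aromatic): 1 H each → 8
  2 × C (aromatic): no H
  Total hydrogens = 8.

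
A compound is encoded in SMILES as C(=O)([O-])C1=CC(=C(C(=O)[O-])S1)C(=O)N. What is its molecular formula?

Heavy atoms from the SMILES: 7 C, 1 N, 5 O, 1 S.
Implicit hydrogens by atom environment:
  3 × C (aromatic): no H
  3 × C: no H
  3 × O: no H
  2 × O (charge -1): no H
  1 × C (aromatic): 1 H
  1 × N: 2 H
  1 × S (aromatic): no H
  Total hydrogens = 3.
Net charge -2.
Molecular formula: [C7H3NO5S]2-

[C7H3NO5S]2-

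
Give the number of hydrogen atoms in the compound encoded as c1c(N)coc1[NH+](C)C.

Hydrogens are implicit in SMILES; fill each atom to its normal valence:
  2 × C: 3 H each → 6
  2 × C (aromatic): 1 H each → 2
  2 × C (aromatic): no H
  1 × N: 2 H
  1 × N (charge +1): 1 H
  1 × O (aromatic): no H
  Total hydrogens = 11.

11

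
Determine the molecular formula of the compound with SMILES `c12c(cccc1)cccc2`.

Heavy atoms from the SMILES: 10 C.
Implicit hydrogens by atom environment:
  8 × C (aromatic): 1 H each → 8
  2 × C (aromatic): no H
  Total hydrogens = 8.
Molecular formula: C10H8

C10H8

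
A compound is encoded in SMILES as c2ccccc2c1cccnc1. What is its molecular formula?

Heavy atoms from the SMILES: 11 C, 1 N.
Implicit hydrogens by atom environment:
  9 × C (aromatic): 1 H each → 9
  2 × C (aromatic): no H
  1 × N (aromatic): no H
  Total hydrogens = 9.
Molecular formula: C11H9N

C11H9N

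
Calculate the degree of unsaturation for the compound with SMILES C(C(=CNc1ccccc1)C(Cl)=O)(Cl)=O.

Molecular formula from the SMILES: C10H7Cl2NO2.
DoU = (2C + 2 + N − H − X)/2 = (2·10 + 2 + 1 − 7 − 2)/2 = 14/2 = 7.
(Structurally: 1 ring(s) + 6 π bond(s) = 7.)

7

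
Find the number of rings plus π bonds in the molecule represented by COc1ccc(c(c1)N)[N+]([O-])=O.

Molecular formula from the SMILES: C7H8N2O3.
DoU = (2C + 2 + N − H − X)/2 = (2·7 + 2 + 2 − 8 − 0)/2 = 10/2 = 5.
(Structurally: 1 ring(s) + 4 π bond(s) = 5.)

5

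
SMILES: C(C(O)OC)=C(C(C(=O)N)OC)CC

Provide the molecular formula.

C9H17NO4

Heavy atoms from the SMILES: 9 C, 1 N, 4 O.
Implicit hydrogens by atom environment:
  3 × C: 3 H each → 9
  3 × C: 1 H each → 3
  3 × O: no H
  2 × C: no H
  1 × C: 2 H
  1 × N: 2 H
  1 × O: 1 H
  Total hydrogens = 17.
Molecular formula: C9H17NO4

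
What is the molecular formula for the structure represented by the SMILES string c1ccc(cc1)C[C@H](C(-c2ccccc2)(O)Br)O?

C15H15BrO2

Heavy atoms from the SMILES: 1 Br, 15 C, 2 O.
Implicit hydrogens by atom environment:
  10 × C (aromatic): 1 H each → 10
  2 × C (aromatic): no H
  2 × O: 1 H each → 2
  1 × Br: no H
  1 × C: 2 H
  1 × C: 1 H
  1 × C: no H
  Total hydrogens = 15.
Molecular formula: C15H15BrO2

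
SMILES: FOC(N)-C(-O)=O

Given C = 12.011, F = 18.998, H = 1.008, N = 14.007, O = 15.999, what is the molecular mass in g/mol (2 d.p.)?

109.06

Molecular formula: C2H4FNO3.
M = 2×12.011 + 1×18.998 + 4×1.008 + 1×14.007 + 3×15.999 = 109.06 g/mol.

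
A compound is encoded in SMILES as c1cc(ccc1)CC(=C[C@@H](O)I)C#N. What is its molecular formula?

Heavy atoms from the SMILES: 11 C, 1 I, 1 N, 1 O.
Implicit hydrogens by atom environment:
  5 × C (aromatic): 1 H each → 5
  2 × C: 1 H each → 2
  2 × C: no H
  1 × C: 2 H
  1 × C (aromatic): no H
  1 × I: no H
  1 × N: no H
  1 × O: 1 H
  Total hydrogens = 10.
Molecular formula: C11H10INO

C11H10INO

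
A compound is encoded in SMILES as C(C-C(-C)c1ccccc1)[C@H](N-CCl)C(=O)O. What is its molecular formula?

Heavy atoms from the SMILES: 13 C, 1 Cl, 1 N, 2 O.
Implicit hydrogens by atom environment:
  5 × C (aromatic): 1 H each → 5
  3 × C: 2 H each → 6
  2 × C: 1 H each → 2
  1 × C: 3 H
  1 × C: no H
  1 × C (aromatic): no H
  1 × Cl: no H
  1 × N: 1 H
  1 × O: 1 H
  1 × O: no H
  Total hydrogens = 18.
Molecular formula: C13H18ClNO2

C13H18ClNO2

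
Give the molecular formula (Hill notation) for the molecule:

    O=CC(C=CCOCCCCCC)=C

Heavy atoms from the SMILES: 12 C, 2 O.
Implicit hydrogens by atom environment:
  7 × C: 2 H each → 14
  3 × C: 1 H each → 3
  2 × O: no H
  1 × C: 3 H
  1 × C: no H
  Total hydrogens = 20.
Molecular formula: C12H20O2

C12H20O2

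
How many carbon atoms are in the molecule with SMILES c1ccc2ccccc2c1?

10

The symbol for carbon appears 10 times in the SMILES. Lowercase c denotes aromatic carbon and counts toward C.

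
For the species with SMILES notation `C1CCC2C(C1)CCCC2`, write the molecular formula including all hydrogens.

C10H18

Heavy atoms from the SMILES: 10 C.
Implicit hydrogens by atom environment:
  8 × C: 2 H each → 16
  2 × C: 1 H each → 2
  Total hydrogens = 18.
Molecular formula: C10H18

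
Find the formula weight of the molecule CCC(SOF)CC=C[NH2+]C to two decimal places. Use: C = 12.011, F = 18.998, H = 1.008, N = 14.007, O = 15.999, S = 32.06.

Molecular formula: C7H15FNOS+.
M = 7×12.011 + 1×18.998 + 15×1.008 + 1×14.007 + 1×15.999 + 1×32.06 = 180.26 g/mol.

180.26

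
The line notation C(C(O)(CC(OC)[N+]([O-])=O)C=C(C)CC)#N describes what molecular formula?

Heavy atoms from the SMILES: 10 C, 2 N, 4 O.
Implicit hydrogens by atom environment:
  3 × C: 3 H each → 9
  3 × C: no H
  2 × C: 2 H each → 4
  2 × C: 1 H each → 2
  2 × O: no H
  1 × N: no H
  1 × N (charge +1): no H
  1 × O: 1 H
  1 × O (charge -1): no H
  Total hydrogens = 16.
Molecular formula: C10H16N2O4

C10H16N2O4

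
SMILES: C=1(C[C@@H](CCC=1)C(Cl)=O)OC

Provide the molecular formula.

Heavy atoms from the SMILES: 8 C, 1 Cl, 2 O.
Implicit hydrogens by atom environment:
  3 × C: 2 H each → 6
  2 × C: 1 H each → 2
  2 × C: no H
  2 × O: no H
  1 × C: 3 H
  1 × Cl: no H
  Total hydrogens = 11.
Molecular formula: C8H11ClO2

C8H11ClO2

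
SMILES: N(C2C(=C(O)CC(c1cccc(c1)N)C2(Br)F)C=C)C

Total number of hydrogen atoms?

18

Hydrogens are implicit in SMILES; fill each atom to its normal valence:
  4 × C (aromatic): 1 H each → 4
  3 × C: 1 H each → 3
  3 × C: no H
  2 × C: 2 H each → 4
  2 × C (aromatic): no H
  1 × Br: no H
  1 × C: 3 H
  1 × F: no H
  1 × N: 2 H
  1 × N: 1 H
  1 × O: 1 H
  Total hydrogens = 18.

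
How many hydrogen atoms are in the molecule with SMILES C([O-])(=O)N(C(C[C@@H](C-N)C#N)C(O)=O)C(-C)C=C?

Hydrogens are implicit in SMILES; fill each atom to its normal valence:
  4 × C: 1 H each → 4
  3 × C: 2 H each → 6
  3 × C: no H
  2 × N: no H
  2 × O: no H
  1 × C: 3 H
  1 × N: 2 H
  1 × O: 1 H
  1 × O (charge -1): no H
  Total hydrogens = 16.

16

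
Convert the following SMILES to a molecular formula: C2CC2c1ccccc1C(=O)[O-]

Heavy atoms from the SMILES: 10 C, 2 O.
Implicit hydrogens by atom environment:
  4 × C (aromatic): 1 H each → 4
  2 × C: 2 H each → 4
  2 × C (aromatic): no H
  1 × C: 1 H
  1 × C: no H
  1 × O: no H
  1 × O (charge -1): no H
  Total hydrogens = 9.
Net charge -1.
Molecular formula: C10H9O2-

C10H9O2-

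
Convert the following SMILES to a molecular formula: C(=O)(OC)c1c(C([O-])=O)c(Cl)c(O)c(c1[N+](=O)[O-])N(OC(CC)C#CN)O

C14H13ClN3O9-

Heavy atoms from the SMILES: 14 C, 1 Cl, 3 N, 9 O.
Implicit hydrogens by atom environment:
  6 × C (aromatic): no H
  5 × O: no H
  4 × C: no H
  2 × C: 3 H each → 6
  2 × O: 1 H each → 2
  2 × O (charge -1): no H
  1 × C: 2 H
  1 × C: 1 H
  1 × Cl: no H
  1 × N: 2 H
  1 × N: no H
  1 × N (charge +1): no H
  Total hydrogens = 13.
Net charge -1.
Molecular formula: C14H13ClN3O9-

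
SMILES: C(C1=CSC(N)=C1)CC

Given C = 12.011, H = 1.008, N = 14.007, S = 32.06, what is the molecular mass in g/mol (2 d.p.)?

Molecular formula: C7H11NS.
M = 7×12.011 + 11×1.008 + 1×14.007 + 1×32.06 = 141.23 g/mol.

141.23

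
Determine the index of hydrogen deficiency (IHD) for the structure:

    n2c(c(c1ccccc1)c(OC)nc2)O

Molecular formula from the SMILES: C11H10N2O2.
DoU = (2C + 2 + N − H − X)/2 = (2·11 + 2 + 2 − 10 − 0)/2 = 16/2 = 8.
(Structurally: 2 ring(s) + 6 π bond(s) = 8.)

8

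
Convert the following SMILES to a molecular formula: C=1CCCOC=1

C5H8O

Heavy atoms from the SMILES: 5 C, 1 O.
Implicit hydrogens by atom environment:
  3 × C: 2 H each → 6
  2 × C: 1 H each → 2
  1 × O: no H
  Total hydrogens = 8.
Molecular formula: C5H8O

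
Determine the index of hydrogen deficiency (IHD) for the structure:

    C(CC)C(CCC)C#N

2

Molecular formula from the SMILES: C8H15N.
DoU = (2C + 2 + N − H − X)/2 = (2·8 + 2 + 1 − 15 − 0)/2 = 4/2 = 2.
(Structurally: 0 ring(s) + 2 π bond(s) = 2.)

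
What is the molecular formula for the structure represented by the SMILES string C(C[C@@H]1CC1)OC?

Heavy atoms from the SMILES: 6 C, 1 O.
Implicit hydrogens by atom environment:
  4 × C: 2 H each → 8
  1 × C: 3 H
  1 × C: 1 H
  1 × O: no H
  Total hydrogens = 12.
Molecular formula: C6H12O

C6H12O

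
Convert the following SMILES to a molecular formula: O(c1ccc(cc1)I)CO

Heavy atoms from the SMILES: 7 C, 1 I, 2 O.
Implicit hydrogens by atom environment:
  4 × C (aromatic): 1 H each → 4
  2 × C (aromatic): no H
  1 × C: 2 H
  1 × I: no H
  1 × O: 1 H
  1 × O: no H
  Total hydrogens = 7.
Molecular formula: C7H7IO2

C7H7IO2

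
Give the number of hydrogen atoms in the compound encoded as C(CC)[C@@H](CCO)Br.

Hydrogens are implicit in SMILES; fill each atom to its normal valence:
  4 × C: 2 H each → 8
  1 × Br: no H
  1 × C: 3 H
  1 × C: 1 H
  1 × O: 1 H
  Total hydrogens = 13.

13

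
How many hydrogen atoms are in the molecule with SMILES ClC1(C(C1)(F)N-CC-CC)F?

12

Hydrogens are implicit in SMILES; fill each atom to its normal valence:
  4 × C: 2 H each → 8
  2 × C: no H
  2 × F: no H
  1 × C: 3 H
  1 × Cl: no H
  1 × N: 1 H
  Total hydrogens = 12.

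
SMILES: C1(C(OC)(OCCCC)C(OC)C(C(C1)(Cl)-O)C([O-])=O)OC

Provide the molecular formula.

C14H24ClO7-

Heavy atoms from the SMILES: 14 C, 1 Cl, 7 O.
Implicit hydrogens by atom environment:
  5 × O: no H
  4 × C: 3 H each → 12
  4 × C: 2 H each → 8
  3 × C: 1 H each → 3
  3 × C: no H
  1 × Cl: no H
  1 × O: 1 H
  1 × O (charge -1): no H
  Total hydrogens = 24.
Net charge -1.
Molecular formula: C14H24ClO7-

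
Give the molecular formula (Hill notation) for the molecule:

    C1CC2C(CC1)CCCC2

Heavy atoms from the SMILES: 10 C.
Implicit hydrogens by atom environment:
  8 × C: 2 H each → 16
  2 × C: 1 H each → 2
  Total hydrogens = 18.
Molecular formula: C10H18

C10H18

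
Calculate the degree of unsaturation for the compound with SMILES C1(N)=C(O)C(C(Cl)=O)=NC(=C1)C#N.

Molecular formula from the SMILES: C7H4ClN3O2.
DoU = (2C + 2 + N − H − X)/2 = (2·7 + 2 + 3 − 4 − 1)/2 = 14/2 = 7.
(Structurally: 1 ring(s) + 6 π bond(s) = 7.)

7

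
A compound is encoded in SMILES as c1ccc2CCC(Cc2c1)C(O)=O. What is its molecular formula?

Heavy atoms from the SMILES: 11 C, 2 O.
Implicit hydrogens by atom environment:
  4 × C (aromatic): 1 H each → 4
  3 × C: 2 H each → 6
  2 × C (aromatic): no H
  1 × C: 1 H
  1 × C: no H
  1 × O: 1 H
  1 × O: no H
  Total hydrogens = 12.
Molecular formula: C11H12O2

C11H12O2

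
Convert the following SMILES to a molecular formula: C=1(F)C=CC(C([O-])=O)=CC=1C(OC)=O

Heavy atoms from the SMILES: 9 C, 1 F, 4 O.
Implicit hydrogens by atom environment:
  3 × C (aromatic): 1 H each → 3
  3 × C (aromatic): no H
  3 × O: no H
  2 × C: no H
  1 × C: 3 H
  1 × F: no H
  1 × O (charge -1): no H
  Total hydrogens = 6.
Net charge -1.
Molecular formula: C9H6FO4-

C9H6FO4-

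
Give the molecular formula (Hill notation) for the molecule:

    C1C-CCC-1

Heavy atoms from the SMILES: 5 C.
Implicit hydrogens by atom environment:
  5 × C: 2 H each → 10
  Total hydrogens = 10.
Molecular formula: C5H10

C5H10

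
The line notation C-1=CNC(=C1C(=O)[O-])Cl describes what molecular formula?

Heavy atoms from the SMILES: 5 C, 1 Cl, 1 N, 2 O.
Implicit hydrogens by atom environment:
  2 × C (aromatic): 1 H each → 2
  2 × C (aromatic): no H
  1 × C: no H
  1 × Cl: no H
  1 × N (aromatic): 1 H
  1 × O: no H
  1 × O (charge -1): no H
  Total hydrogens = 3.
Net charge -1.
Molecular formula: C5H3ClNO2-

C5H3ClNO2-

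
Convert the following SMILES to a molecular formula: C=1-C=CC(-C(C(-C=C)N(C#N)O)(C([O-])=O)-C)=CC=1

C13H13N2O3-

Heavy atoms from the SMILES: 13 C, 2 N, 3 O.
Implicit hydrogens by atom environment:
  5 × C (aromatic): 1 H each → 5
  3 × C: no H
  2 × C: 1 H each → 2
  2 × N: no H
  1 × C: 3 H
  1 × C: 2 H
  1 × C (aromatic): no H
  1 × O: 1 H
  1 × O: no H
  1 × O (charge -1): no H
  Total hydrogens = 13.
Net charge -1.
Molecular formula: C13H13N2O3-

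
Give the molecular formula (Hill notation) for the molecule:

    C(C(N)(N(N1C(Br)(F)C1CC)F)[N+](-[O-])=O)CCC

Heavy atoms from the SMILES: 1 Br, 9 C, 2 F, 4 N, 2 O.
Implicit hydrogens by atom environment:
  4 × C: 2 H each → 8
  2 × C: 3 H each → 6
  2 × C: no H
  2 × F: no H
  2 × N: no H
  1 × Br: no H
  1 × C: 1 H
  1 × N: 2 H
  1 × N (charge +1): no H
  1 × O: no H
  1 × O (charge -1): no H
  Total hydrogens = 17.
Molecular formula: C9H17BrF2N4O2

C9H17BrF2N4O2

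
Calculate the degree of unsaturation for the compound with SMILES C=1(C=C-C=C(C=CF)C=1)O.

Molecular formula from the SMILES: C8H7FO.
DoU = (2C + 2 + N − H − X)/2 = (2·8 + 2 + 0 − 7 − 1)/2 = 10/2 = 5.
(Structurally: 1 ring(s) + 4 π bond(s) = 5.)

5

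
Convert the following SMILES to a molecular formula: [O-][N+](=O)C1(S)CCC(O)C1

Heavy atoms from the SMILES: 5 C, 1 N, 3 O, 1 S.
Implicit hydrogens by atom environment:
  3 × C: 2 H each → 6
  1 × C: 1 H
  1 × C: no H
  1 × N (charge +1): no H
  1 × O: 1 H
  1 × O: no H
  1 × O (charge -1): no H
  1 × S: 1 H
  Total hydrogens = 9.
Molecular formula: C5H9NO3S

C5H9NO3S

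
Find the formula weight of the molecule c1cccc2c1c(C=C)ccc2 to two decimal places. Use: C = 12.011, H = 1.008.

Molecular formula: C12H10.
M = 12×12.011 + 10×1.008 = 154.21 g/mol.

154.21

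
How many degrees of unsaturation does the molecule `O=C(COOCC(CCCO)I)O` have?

1

Molecular formula from the SMILES: C7H13IO5.
DoU = (2C + 2 + N − H − X)/2 = (2·7 + 2 + 0 − 13 − 1)/2 = 2/2 = 1.
(Structurally: 0 ring(s) + 1 π bond(s) = 1.)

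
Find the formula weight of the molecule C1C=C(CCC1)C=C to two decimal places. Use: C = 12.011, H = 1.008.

Molecular formula: C8H12.
M = 8×12.011 + 12×1.008 = 108.18 g/mol.

108.18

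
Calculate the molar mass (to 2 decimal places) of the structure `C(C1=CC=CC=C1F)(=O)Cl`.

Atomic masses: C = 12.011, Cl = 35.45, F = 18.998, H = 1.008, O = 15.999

158.56

Molecular formula: C7H4ClFO.
M = 7×12.011 + 1×35.45 + 1×18.998 + 4×1.008 + 1×15.999 = 158.56 g/mol.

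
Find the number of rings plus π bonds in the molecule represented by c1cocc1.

Molecular formula from the SMILES: C4H4O.
DoU = (2C + 2 + N − H − X)/2 = (2·4 + 2 + 0 − 4 − 0)/2 = 6/2 = 3.
(Structurally: 1 ring(s) + 2 π bond(s) = 3.)

3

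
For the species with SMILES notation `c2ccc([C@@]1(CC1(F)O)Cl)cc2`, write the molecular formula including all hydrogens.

Heavy atoms from the SMILES: 9 C, 1 Cl, 1 F, 1 O.
Implicit hydrogens by atom environment:
  5 × C (aromatic): 1 H each → 5
  2 × C: no H
  1 × C: 2 H
  1 × C (aromatic): no H
  1 × Cl: no H
  1 × F: no H
  1 × O: 1 H
  Total hydrogens = 8.
Molecular formula: C9H8ClFO

C9H8ClFO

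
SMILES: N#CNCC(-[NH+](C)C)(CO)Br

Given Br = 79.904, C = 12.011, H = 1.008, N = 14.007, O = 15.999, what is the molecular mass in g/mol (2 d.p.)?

Molecular formula: C6H13BrN3O+.
M = 1×79.904 + 6×12.011 + 13×1.008 + 3×14.007 + 1×15.999 = 223.09 g/mol.

223.09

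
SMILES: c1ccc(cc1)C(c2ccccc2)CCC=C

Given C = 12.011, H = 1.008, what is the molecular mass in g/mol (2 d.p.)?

222.33

Molecular formula: C17H18.
M = 17×12.011 + 18×1.008 = 222.33 g/mol.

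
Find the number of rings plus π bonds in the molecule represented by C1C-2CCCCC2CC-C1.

Molecular formula from the SMILES: C10H18.
DoU = (2C + 2 + N − H − X)/2 = (2·10 + 2 + 0 − 18 − 0)/2 = 4/2 = 2.
(Structurally: 2 ring(s) + 0 π bond(s) = 2.)

2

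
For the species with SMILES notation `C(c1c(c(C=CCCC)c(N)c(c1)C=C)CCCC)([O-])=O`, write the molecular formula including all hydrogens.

Heavy atoms from the SMILES: 18 C, 1 N, 2 O.
Implicit hydrogens by atom environment:
  6 × C: 2 H each → 12
  5 × C (aromatic): no H
  3 × C: 1 H each → 3
  2 × C: 3 H each → 6
  1 × C (aromatic): 1 H
  1 × C: no H
  1 × N: 2 H
  1 × O: no H
  1 × O (charge -1): no H
  Total hydrogens = 24.
Net charge -1.
Molecular formula: C18H24NO2-

C18H24NO2-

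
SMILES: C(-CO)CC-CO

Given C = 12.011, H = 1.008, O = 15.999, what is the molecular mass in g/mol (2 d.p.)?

104.15

Molecular formula: C5H12O2.
M = 5×12.011 + 12×1.008 + 2×15.999 = 104.15 g/mol.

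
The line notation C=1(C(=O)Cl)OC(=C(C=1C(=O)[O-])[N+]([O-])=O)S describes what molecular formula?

C6HClNO6S-

Heavy atoms from the SMILES: 6 C, 1 Cl, 1 N, 6 O, 1 S.
Implicit hydrogens by atom environment:
  4 × C (aromatic): no H
  3 × O: no H
  2 × C: no H
  2 × O (charge -1): no H
  1 × Cl: no H
  1 × N (charge +1): no H
  1 × O (aromatic): no H
  1 × S: 1 H
  Total hydrogens = 1.
Net charge -1.
Molecular formula: C6HClNO6S-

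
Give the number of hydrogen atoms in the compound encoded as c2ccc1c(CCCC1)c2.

12

Hydrogens are implicit in SMILES; fill each atom to its normal valence:
  4 × C: 2 H each → 8
  4 × C (aromatic): 1 H each → 4
  2 × C (aromatic): no H
  Total hydrogens = 12.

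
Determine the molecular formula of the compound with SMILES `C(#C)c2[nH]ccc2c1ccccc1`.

C12H9N

Heavy atoms from the SMILES: 12 C, 1 N.
Implicit hydrogens by atom environment:
  7 × C (aromatic): 1 H each → 7
  3 × C (aromatic): no H
  1 × C: 1 H
  1 × C: no H
  1 × N (aromatic): 1 H
  Total hydrogens = 9.
Molecular formula: C12H9N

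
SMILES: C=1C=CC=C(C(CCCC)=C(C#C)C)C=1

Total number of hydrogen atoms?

Hydrogens are implicit in SMILES; fill each atom to its normal valence:
  5 × C (aromatic): 1 H each → 5
  3 × C: 2 H each → 6
  3 × C: no H
  2 × C: 3 H each → 6
  1 × C: 1 H
  1 × C (aromatic): no H
  Total hydrogens = 18.

18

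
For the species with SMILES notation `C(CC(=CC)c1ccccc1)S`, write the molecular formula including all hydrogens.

Heavy atoms from the SMILES: 11 C, 1 S.
Implicit hydrogens by atom environment:
  5 × C (aromatic): 1 H each → 5
  2 × C: 2 H each → 4
  1 × C: 3 H
  1 × C: 1 H
  1 × C: no H
  1 × C (aromatic): no H
  1 × S: 1 H
  Total hydrogens = 14.
Molecular formula: C11H14S

C11H14S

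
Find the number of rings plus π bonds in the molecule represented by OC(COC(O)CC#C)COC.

Molecular formula from the SMILES: C8H14O4.
DoU = (2C + 2 + N − H − X)/2 = (2·8 + 2 + 0 − 14 − 0)/2 = 4/2 = 2.
(Structurally: 0 ring(s) + 2 π bond(s) = 2.)

2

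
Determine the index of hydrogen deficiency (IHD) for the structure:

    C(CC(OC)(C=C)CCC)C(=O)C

Molecular formula from the SMILES: C11H20O2.
DoU = (2C + 2 + N − H − X)/2 = (2·11 + 2 + 0 − 20 − 0)/2 = 4/2 = 2.
(Structurally: 0 ring(s) + 2 π bond(s) = 2.)

2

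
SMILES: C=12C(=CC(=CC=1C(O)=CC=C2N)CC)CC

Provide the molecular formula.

C14H17NO

Heavy atoms from the SMILES: 14 C, 1 N, 1 O.
Implicit hydrogens by atom environment:
  6 × C (aromatic): no H
  4 × C (aromatic): 1 H each → 4
  2 × C: 3 H each → 6
  2 × C: 2 H each → 4
  1 × N: 2 H
  1 × O: 1 H
  Total hydrogens = 17.
Molecular formula: C14H17NO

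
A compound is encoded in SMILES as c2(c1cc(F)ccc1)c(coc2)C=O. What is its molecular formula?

C11H7FO2

Heavy atoms from the SMILES: 11 C, 1 F, 2 O.
Implicit hydrogens by atom environment:
  6 × C (aromatic): 1 H each → 6
  4 × C (aromatic): no H
  1 × C: 1 H
  1 × F: no H
  1 × O (aromatic): no H
  1 × O: no H
  Total hydrogens = 7.
Molecular formula: C11H7FO2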